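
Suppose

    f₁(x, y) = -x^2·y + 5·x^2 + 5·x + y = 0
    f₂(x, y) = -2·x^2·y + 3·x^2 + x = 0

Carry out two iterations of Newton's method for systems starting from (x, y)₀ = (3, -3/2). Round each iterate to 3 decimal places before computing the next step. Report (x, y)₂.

(0.584, -1.995)

At (3, -3/2): F = (72.000, 57.000).
Jacobian J = [[-2·x·y + 10·x + 5, -x^2 + 1], [-4·x·y + 6·x + 1, -2·x^2]].
At the point, J = [[44.000, -8.000], [37.000, -18.000]] (det J = -496.000).
Solving J·Δ = −F gives Δ = (-1.694, -0.315).
Then the next iterate is (x, y)₁ = (1.306, -1.815).
Round to (1.306, -1.815) and repeat: F = (16.33891, 12.61437), J = [[22.80078, -0.70564], [18.31756, -3.41127]].
Δ = (-0.722, -0.180), so (x, y)₂ = (0.584, -1.995).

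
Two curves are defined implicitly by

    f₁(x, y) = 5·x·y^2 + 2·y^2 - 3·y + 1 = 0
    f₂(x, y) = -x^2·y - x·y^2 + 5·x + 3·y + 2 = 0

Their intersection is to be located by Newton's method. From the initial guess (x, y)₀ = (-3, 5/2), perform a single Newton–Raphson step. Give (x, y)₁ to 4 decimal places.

(-1.8335, 1.7456)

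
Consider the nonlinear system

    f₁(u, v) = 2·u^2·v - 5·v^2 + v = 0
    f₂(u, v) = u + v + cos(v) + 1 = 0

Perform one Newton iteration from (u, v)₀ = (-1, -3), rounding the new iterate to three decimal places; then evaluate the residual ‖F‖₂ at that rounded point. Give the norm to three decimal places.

At (-1, -3): F = (-54.000, -3.98999).
Jacobian J = [[4·u·v, 2·u^2 - 10·v + 1], [1, -sin(v) + 1]].
At the point, J = [[12.000, 33.000], [1.000, 1.14112]] (det J = -19.30656).
Solving J·Δ = −F gives Δ = (3.628, 0.317).
Then the next iterate is (u, v)₁ = (2.628, -2.683).
Re-evaluating at (2.628, -2.683): F = (-75.73510, 0.04832), so ‖F‖₂ = 75.735.

75.735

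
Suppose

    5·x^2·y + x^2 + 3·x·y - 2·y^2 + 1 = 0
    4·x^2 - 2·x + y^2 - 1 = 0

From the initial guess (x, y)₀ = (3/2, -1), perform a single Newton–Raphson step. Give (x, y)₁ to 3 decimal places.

At (3/2, -1): F = (-14.500, 6.000).
Jacobian J = [[10·x·y + 2·x + 3·y, 5·x^2 + 3·x - 4·y], [8·x - 2, 2·y]].
At the point, J = [[-15.000, 19.750], [10.000, -2.000]] (det J = -167.500).
Solving J·Δ = −F gives Δ = (-0.534, 0.328).
Then the next iterate is (x, y)₁ = (0.966, -0.672).

(0.966, -0.672)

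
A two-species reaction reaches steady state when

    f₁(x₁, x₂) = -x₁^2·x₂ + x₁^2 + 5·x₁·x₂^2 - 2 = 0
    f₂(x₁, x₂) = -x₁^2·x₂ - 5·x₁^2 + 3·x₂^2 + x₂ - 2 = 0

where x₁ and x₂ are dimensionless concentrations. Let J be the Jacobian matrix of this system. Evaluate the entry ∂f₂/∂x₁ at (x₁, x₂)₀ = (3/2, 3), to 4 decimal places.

-24.0000

∂f₂/∂x₁ = -2·x₁·x₂ - 10·x₁.
At (3/2, 3) this is -24.0000.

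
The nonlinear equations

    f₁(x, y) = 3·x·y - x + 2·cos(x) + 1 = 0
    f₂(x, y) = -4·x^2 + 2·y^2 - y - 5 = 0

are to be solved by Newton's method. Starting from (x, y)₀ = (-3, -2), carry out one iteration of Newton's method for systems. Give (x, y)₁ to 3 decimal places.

At (-3, -2): F = (20.02002, -31.000).
Jacobian J = [[3·y - 2·sin(x) - 1, 3·x], [-8·x, 4·y - 1]].
At the point, J = [[-6.71776, -9.000], [24.000, -9.000]] (det J = 276.45984).
Solving J·Δ = −F gives Δ = (1.661, 0.985).
Then the next iterate is (x, y)₁ = (-1.339, -1.015).

(-1.339, -1.015)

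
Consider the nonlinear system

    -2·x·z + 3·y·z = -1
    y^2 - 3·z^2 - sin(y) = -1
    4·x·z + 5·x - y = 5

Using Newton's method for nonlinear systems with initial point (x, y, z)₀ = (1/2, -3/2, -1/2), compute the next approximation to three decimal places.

(1.402, 0.052, -0.077)

At (1/2, -3/2, -1/2): F = (3.750, 3.49749, -2.000).
Jacobian J = [[-2·z, 3·z, -2·x + 3·y], [0, 2·y - cos(y), -6·z], [4·z + 5, -1, 4·x]].
At the point, J = [[1.000, -1.500, -5.500], [0.000, -3.07074, 3.000], [3.000, -1.000, 2.000]] (det J = -67.30864).
Solving J·Δ = −F gives Δ = (0.902, 1.552, 0.423).
Then the next iterate is (x, y, z)₁ = (1.402, 0.052, -0.077).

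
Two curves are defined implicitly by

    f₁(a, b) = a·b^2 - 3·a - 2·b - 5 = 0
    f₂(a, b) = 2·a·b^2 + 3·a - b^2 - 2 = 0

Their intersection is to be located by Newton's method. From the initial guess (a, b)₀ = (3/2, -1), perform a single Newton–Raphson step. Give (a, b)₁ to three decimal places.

(0.091, -1.636)

At (3/2, -1): F = (-6.000, 4.500).
Jacobian J = [[b^2 - 3, 2·a·b - 2], [2·b^2 + 3, 4·a·b - 2·b]].
At the point, J = [[-2.000, -5.000], [5.000, -4.000]] (det J = 33.000).
Solving J·Δ = −F gives Δ = (-1.409, -0.636).
Then the next iterate is (a, b)₁ = (0.091, -1.636).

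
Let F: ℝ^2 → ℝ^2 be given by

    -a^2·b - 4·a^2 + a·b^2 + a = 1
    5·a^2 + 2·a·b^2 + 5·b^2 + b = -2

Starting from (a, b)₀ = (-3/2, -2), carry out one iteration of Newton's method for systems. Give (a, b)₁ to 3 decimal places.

(-1.129, 0.379)

At (-3/2, -2): F = (-13.000, 19.250).
Jacobian J = [[-2·a·b - 8·a + b^2 + 1, -a^2 + 2·a·b], [10·a + 2·b^2, 4·a·b + 10·b + 1]].
At the point, J = [[11.000, 3.750], [-7.000, -7.000]] (det J = -50.750).
Solving J·Δ = −F gives Δ = (0.371, 2.379).
Then the next iterate is (a, b)₁ = (-1.129, 0.379).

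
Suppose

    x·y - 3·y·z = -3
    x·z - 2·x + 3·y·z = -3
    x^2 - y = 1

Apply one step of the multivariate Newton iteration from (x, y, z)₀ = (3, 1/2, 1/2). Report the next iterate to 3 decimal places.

(1.458, -1.250, 0.736)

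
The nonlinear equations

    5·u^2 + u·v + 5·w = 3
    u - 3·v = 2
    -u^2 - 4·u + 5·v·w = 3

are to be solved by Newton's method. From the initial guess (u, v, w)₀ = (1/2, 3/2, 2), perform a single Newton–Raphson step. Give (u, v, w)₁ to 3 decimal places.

At (1/2, 3/2, 2): F = (9.000, -6.000, 9.750).
Jacobian J = [[10·u + v, u, 5], [1, -3, 0], [-2·u - 4, 5·w, 5·v]].
At the point, J = [[6.500, 0.500, 5.000], [1.000, -3.000, 0.000], [-5.000, 10.000, 7.500]] (det J = -175.000).
Solving J·Δ = −F gives Δ = (-1.907, -2.636, 0.943).
Then the next iterate is (u, v, w)₁ = (-1.407, -1.136, 2.943).

(-1.407, -1.136, 2.943)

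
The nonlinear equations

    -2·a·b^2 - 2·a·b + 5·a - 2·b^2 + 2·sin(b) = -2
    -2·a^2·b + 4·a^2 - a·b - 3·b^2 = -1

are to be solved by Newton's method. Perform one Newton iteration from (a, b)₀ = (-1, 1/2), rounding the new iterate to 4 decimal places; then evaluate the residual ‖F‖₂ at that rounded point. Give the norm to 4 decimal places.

At (-1, 1/2): F = (-1.041149, 3.7500).
Jacobian J = [[-2·b^2 - 2·b + 5, -4·a·b - 2·a - 4·b + 2·cos(b)], [-4·a·b + 8·a - b, -2·a^2 - a - 6·b]].
At the point, J = [[3.5000, 3.755165], [-6.5000, -4.0000]] (det J = 10.408573).
Solving J·Δ = −F gives Δ = (0.9528, -0.6108).
Then the next iterate is (a, b)₁ = (-0.0472, -0.1108).
Re-evaluating at (-0.0472, -0.1108): F = (1.508999, 0.967345), so ‖F‖₂ = 1.7924.

1.7924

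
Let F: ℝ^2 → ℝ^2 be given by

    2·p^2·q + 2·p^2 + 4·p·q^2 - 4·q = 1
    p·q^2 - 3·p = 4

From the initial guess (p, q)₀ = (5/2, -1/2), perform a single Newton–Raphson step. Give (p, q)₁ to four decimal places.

(0.3725, -2.5098)

At (5/2, -1/2): F = (9.7500, -10.8750).
Jacobian J = [[4·p·q + 4·p + 4·q^2, 2·p^2 + 8·p·q - 4], [q^2 - 3, 2·p·q]].
At the point, J = [[6.0000, -1.5000], [-2.7500, -2.5000]] (det J = -19.1250).
Solving J·Δ = −F gives Δ = (-2.1275, -2.0098).
Then the next iterate is (p, q)₁ = (0.3725, -2.5098).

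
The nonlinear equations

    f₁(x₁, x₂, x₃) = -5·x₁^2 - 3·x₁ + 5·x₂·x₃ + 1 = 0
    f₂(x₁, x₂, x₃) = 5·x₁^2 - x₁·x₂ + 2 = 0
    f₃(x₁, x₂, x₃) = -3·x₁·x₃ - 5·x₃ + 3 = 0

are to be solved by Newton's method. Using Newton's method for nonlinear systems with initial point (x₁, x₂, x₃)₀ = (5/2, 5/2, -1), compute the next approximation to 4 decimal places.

(1.2321, 1.8893, -0.0643)

At (5/2, 5/2, -1): F = (-50.2500, 27.0000, 15.5000).
Jacobian J = [[-10·x₁ - 3, 5·x₃, 5·x₂], [10·x₁ - x₂, -x₁, 0], [-3·x₃, 0, -3·x₁ - 5]].
At the point, J = [[-28.0000, -5.0000, 12.5000], [22.5000, -2.5000, 0.0000], [3.0000, 0.0000, -12.5000]] (det J = -2187.5000).
Solving J·Δ = −F gives Δ = (-1.2679, -0.6107, 0.9357).
Then the next iterate is (x₁, x₂, x₃)₁ = (1.2321, 1.8893, -0.0643).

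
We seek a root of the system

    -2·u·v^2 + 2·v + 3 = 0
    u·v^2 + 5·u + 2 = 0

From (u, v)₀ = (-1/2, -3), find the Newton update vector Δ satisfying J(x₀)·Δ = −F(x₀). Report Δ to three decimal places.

(1.000, -3.000)

At (-1/2, -3): F = (6.000, -5.000).
Jacobian J = [[-2·v^2, -4·u·v + 2], [v^2 + 5, 2·u·v]].
At the point, J = [[-18.000, -4.000], [14.000, 3.000]] (det J = 2.000).
Solving J·Δ = −F gives Δ = (1.000, -3.000).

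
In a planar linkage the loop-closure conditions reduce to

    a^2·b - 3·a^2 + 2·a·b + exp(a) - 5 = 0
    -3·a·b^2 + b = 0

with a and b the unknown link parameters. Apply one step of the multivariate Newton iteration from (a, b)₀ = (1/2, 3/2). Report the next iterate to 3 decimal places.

At (1/2, 3/2): F = (-2.22628, -1.875).
Jacobian J = [[2·a·b - 6·a + 2·b + exp(a), a^2 + 2·a], [-3·b^2, -6·a·b + 1]].
At the point, J = [[3.14872, 1.250], [-6.750, -3.500]] (det J = -2.58302).
Solving J·Δ = −F gives Δ = (3.924, -8.103).
Then the next iterate is (a, b)₁ = (4.424, -6.603).

(4.424, -6.603)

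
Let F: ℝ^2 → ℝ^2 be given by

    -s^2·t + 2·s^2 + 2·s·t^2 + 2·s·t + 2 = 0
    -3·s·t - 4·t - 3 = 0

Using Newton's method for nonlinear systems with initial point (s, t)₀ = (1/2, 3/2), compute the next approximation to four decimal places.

At (1/2, 3/2): F = (5.8750, -11.2500).
Jacobian J = [[-2·s·t + 4·s + 2·t^2 + 2·t, -s^2 + 4·s·t + 2·s], [-3·t, -3·s - 4]].
At the point, J = [[8.0000, 3.7500], [-4.5000, -5.5000]] (det J = -27.1250).
Solving J·Δ = −F gives Δ = (0.3641, -2.3433).
Then the next iterate is (s, t)₁ = (0.8641, -0.8433).

(0.8641, -0.8433)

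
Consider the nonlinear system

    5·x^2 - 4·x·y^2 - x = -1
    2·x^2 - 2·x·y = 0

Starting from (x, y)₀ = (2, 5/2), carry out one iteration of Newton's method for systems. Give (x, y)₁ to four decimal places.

At (2, 5/2): F = (-31.0000, -2.0000).
Jacobian J = [[10·x - 4·y^2 - 1, -8·x·y], [4·x - 2·y, -2·x]].
At the point, J = [[-6.0000, -40.0000], [3.0000, -4.0000]] (det J = 144.0000).
Solving J·Δ = −F gives Δ = (-0.3056, -0.7292).
Then the next iterate is (x, y)₁ = (1.6944, 1.7708).

(1.6944, 1.7708)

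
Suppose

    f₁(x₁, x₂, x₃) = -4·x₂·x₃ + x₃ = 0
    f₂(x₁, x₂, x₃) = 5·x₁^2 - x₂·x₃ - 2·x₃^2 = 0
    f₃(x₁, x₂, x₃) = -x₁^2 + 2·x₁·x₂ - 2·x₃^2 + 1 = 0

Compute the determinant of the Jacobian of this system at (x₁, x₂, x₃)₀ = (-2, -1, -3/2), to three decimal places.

1189.000

J = [[0, -4·x₃, -4·x₂ + 1], [10·x₁, -x₃, -x₂ - 4·x₃], [-2·x₁ + 2·x₂, 2·x₁, -4·x₃]].
At the point, J = [[0.000, 6.000, 5.000], [-20.000, 1.500, 7.000], [2.000, -4.000, 6.000]].
det J = 1189.000.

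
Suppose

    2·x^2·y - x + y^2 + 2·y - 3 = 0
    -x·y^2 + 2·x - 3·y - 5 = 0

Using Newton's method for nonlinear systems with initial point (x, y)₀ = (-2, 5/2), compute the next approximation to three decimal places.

(1.264, 5.053)

At (-2, 5/2): F = (30.250, -4.000).
Jacobian J = [[4·x·y - 1, 2·x^2 + 2·y + 2], [-y^2 + 2, -2·x·y - 3]].
At the point, J = [[-21.000, 15.000], [-4.250, 7.000]] (det J = -83.250).
Solving J·Δ = −F gives Δ = (3.264, 2.553).
Then the next iterate is (x, y)₁ = (1.264, 5.053).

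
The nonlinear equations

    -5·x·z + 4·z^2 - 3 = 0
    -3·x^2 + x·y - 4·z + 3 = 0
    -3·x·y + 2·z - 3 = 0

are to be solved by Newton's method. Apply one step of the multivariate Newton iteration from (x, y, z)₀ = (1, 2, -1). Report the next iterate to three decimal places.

(1.109, -1.549, -0.496)

At (1, 2, -1): F = (6.000, 6.000, -11.000).
Jacobian J = [[-5·z, 0, -5·x + 8·z], [-6·x + y, x, -4], [-3·y, -3·x, 2]].
At the point, J = [[5.000, 0.000, -13.000], [-4.000, 1.000, -4.000], [-6.000, -3.000, 2.000]] (det J = -284.000).
Solving J·Δ = −F gives Δ = (0.109, -3.549, 0.504).
Then the next iterate is (x, y, z)₁ = (1.109, -1.549, -0.496).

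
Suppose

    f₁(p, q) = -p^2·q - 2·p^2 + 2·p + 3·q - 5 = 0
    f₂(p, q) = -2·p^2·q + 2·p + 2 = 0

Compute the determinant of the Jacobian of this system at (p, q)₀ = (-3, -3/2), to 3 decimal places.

J = [[-2·p·q - 4·p + 2, -p^2 + 3], [-4·p·q + 2, -2·p^2]].
At the point, J = [[5.000, -6.000], [-16.000, -18.000]].
det J = -186.000.

-186.000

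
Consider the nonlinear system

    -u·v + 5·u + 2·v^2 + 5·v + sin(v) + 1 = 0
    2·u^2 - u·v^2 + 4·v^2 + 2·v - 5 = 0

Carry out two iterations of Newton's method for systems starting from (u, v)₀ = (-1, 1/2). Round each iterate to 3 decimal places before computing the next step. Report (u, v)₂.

(-1.091, 0.547)

At (-1, 1/2): F = (-0.02057, -0.750).
Jacobian J = [[-v + 5, -u + 4·v + cos(v) + 5], [4·u - v^2, -2·u·v + 8·v + 2]].
At the point, J = [[4.500, 8.87758], [-4.250, 7.000]] (det J = 69.22973).
Solving J·Δ = −F gives Δ = (-0.094, 0.050).
Then the next iterate is (u, v)₁ = (-1.094, 0.550).
Round to (-1.094, 0.550) and repeat: F = (0.00939, 0.03461), J = [[4.450, 9.14652], [-4.67850, 7.60340]].
Δ = (0.003, -0.003), so (u, v)₂ = (-1.091, 0.547).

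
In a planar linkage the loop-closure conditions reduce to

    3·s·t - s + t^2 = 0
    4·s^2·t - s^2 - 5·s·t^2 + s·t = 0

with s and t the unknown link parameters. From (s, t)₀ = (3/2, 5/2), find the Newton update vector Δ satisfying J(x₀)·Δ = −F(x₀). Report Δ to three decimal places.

(-1.351, -0.760)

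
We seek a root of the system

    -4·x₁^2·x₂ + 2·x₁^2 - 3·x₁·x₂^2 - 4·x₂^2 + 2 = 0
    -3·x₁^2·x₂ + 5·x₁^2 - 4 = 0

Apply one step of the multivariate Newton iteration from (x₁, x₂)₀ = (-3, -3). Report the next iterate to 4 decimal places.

At (-3, -3): F = (173.0000, 122.0000).
Jacobian J = [[-8·x₁·x₂ + 4·x₁ - 3·x₂^2, -4·x₁^2 - 6·x₁·x₂ - 8·x₂], [-6·x₁·x₂ + 10·x₁, -3·x₁^2]].
At the point, J = [[-111.0000, -66.0000], [-84.0000, -27.0000]] (det J = -2547.0000).
Solving J·Δ = −F gives Δ = (1.3274, 0.3887).
Then the next iterate is (x₁, x₂)₁ = (-1.6726, -2.6113).

(-1.6726, -2.6113)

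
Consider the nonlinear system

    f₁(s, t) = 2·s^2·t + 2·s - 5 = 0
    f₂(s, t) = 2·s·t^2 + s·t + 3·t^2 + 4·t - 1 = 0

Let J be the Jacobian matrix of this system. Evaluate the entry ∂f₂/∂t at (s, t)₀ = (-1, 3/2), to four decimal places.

6.0000

∂f₂/∂t = 4·s·t + s + 6·t + 4.
At (-1, 3/2) this is 6.0000.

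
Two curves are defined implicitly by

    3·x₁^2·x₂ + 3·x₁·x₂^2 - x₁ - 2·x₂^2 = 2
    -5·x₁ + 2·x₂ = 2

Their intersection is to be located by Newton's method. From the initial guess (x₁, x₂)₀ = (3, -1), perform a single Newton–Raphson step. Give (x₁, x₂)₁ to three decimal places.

(-2.970, -6.424)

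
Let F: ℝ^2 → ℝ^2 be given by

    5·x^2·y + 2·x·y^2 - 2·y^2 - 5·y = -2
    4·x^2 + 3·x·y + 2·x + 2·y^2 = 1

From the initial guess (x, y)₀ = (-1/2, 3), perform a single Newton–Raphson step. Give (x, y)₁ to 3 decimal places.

(0.092, 1.415)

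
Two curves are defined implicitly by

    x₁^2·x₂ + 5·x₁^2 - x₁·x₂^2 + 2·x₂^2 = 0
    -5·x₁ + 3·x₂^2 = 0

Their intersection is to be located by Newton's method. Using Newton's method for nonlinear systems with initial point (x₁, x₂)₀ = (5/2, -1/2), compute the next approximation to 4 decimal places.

At (5/2, -1/2): F = (28.0000, -11.7500).
Jacobian J = [[2·x₁·x₂ + 10·x₁ - x₂^2, x₁^2 - 2·x₁·x₂ + 4·x₂], [-5, 6·x₂]].
At the point, J = [[22.2500, 6.7500], [-5.0000, -3.0000]] (det J = -33.0000).
Solving J·Δ = −F gives Δ = (-0.1420, -3.6799).
Then the next iterate is (x₁, x₂)₁ = (2.3580, -4.1799).

(2.3580, -4.1799)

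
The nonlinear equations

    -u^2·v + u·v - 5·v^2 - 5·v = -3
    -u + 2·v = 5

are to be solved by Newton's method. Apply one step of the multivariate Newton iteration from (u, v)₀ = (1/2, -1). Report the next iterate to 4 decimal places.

At (1/2, -1): F = (2.7500, -7.5000).
Jacobian J = [[-2·u·v + v, -u^2 + u - 10·v - 5], [-1, 2]].
At the point, J = [[0.0000, 5.2500], [-1.0000, 2.0000]] (det J = 5.2500).
Solving J·Δ = −F gives Δ = (-8.5476, -0.5238).
Then the next iterate is (u, v)₁ = (-8.0476, -1.5238).

(-8.0476, -1.5238)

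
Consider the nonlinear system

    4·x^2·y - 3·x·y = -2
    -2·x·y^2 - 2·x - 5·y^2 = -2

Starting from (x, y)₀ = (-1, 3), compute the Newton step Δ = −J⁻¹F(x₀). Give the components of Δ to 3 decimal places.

At (-1, 3): F = (23.000, -23.000).
Jacobian J = [[8·x·y - 3·y, 4·x^2 - 3·x], [-2·y^2 - 2, -4·x·y - 10·y]].
At the point, J = [[-33.000, 7.000], [-20.000, -18.000]] (det J = 734.000).
Solving J·Δ = −F gives Δ = (0.345, -1.661).

(0.345, -1.661)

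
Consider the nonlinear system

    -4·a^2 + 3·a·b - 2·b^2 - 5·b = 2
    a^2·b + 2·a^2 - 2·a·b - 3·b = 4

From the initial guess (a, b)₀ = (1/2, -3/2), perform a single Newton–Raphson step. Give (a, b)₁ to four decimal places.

(0.3649, -1.0595)

At (1/2, -3/2): F = (-2.2500, 2.1250).
Jacobian J = [[-8·a + 3·b, 3·a - 4·b - 5], [2·a·b + 4·a - 2·b, a^2 - 2·a - 3]].
At the point, J = [[-8.5000, 2.5000], [3.5000, -3.7500]] (det J = 23.1250).
Solving J·Δ = −F gives Δ = (-0.1351, 0.4405).
Then the next iterate is (a, b)₁ = (0.3649, -1.0595).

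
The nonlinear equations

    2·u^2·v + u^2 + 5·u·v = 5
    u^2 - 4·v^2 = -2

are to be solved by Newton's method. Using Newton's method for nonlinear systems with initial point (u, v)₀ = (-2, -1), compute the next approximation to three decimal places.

(-1.250, -0.875)

At (-2, -1): F = (1.000, 2.000).
Jacobian J = [[4·u·v + 2·u + 5·v, 2·u^2 + 5·u], [2·u, -8·v]].
At the point, J = [[-1.000, -2.000], [-4.000, 8.000]] (det J = -16.000).
Solving J·Δ = −F gives Δ = (0.750, 0.125).
Then the next iterate is (u, v)₁ = (-1.250, -0.875).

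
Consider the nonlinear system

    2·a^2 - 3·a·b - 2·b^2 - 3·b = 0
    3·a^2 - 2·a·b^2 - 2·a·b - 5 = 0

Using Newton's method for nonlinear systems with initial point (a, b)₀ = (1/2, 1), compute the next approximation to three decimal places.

At (1/2, 1): F = (-6.000, -6.250).
Jacobian J = [[4·a - 3·b, -3·a - 4·b - 3], [6·a - 2·b^2 - 2·b, -4·a·b - 2·a]].
At the point, J = [[-1.000, -8.500], [-1.000, -3.000]] (det J = -5.500).
Solving J·Δ = −F gives Δ = (-6.386, 0.045).
Then the next iterate is (a, b)₁ = (-5.886, 1.045).

(-5.886, 1.045)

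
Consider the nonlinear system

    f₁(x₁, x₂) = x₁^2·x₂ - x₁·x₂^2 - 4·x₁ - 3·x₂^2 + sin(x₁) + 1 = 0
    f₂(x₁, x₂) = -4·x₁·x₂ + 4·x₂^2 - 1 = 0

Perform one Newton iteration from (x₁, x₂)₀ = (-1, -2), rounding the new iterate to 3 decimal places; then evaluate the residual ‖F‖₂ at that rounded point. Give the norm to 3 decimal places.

1.752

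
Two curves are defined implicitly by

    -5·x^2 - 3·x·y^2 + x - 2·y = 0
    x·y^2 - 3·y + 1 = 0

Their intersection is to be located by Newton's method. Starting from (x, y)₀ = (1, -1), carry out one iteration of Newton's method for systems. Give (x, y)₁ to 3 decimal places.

At (1, -1): F = (-5.000, 5.000).
Jacobian J = [[-10·x - 3·y^2 + 1, -6·x·y - 2], [y^2, 2·x·y - 3]].
At the point, J = [[-12.000, 4.000], [1.000, -5.000]] (det J = 56.000).
Solving J·Δ = −F gives Δ = (-0.089, 0.982).
Then the next iterate is (x, y)₁ = (0.911, -0.018).

(0.911, -0.018)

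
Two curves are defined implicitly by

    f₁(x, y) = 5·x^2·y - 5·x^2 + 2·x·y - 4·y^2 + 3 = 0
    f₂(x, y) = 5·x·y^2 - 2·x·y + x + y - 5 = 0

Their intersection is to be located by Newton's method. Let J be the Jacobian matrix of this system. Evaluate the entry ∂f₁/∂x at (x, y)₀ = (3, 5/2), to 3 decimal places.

∂f₁/∂x = 10·x·y - 10·x + 2·y.
At (3, 5/2) this is 50.000.

50.000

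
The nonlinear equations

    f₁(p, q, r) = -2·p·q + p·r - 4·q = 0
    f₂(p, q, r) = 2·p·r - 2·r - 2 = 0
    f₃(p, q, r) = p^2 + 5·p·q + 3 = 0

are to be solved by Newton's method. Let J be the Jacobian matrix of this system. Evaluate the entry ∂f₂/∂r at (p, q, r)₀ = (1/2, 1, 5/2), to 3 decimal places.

∂f₂/∂r = 2·p - 2.
At (1/2, 1, 5/2) this is -1.000.

-1.000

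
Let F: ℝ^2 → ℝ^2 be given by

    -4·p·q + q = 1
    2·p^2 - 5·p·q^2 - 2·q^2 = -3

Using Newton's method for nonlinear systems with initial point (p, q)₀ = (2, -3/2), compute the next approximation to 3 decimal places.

At (2, -3/2): F = (9.500, -16.000).
Jacobian J = [[-4·q, -4·p + 1], [4·p - 5·q^2, -10·p·q - 4·q]].
At the point, J = [[6.000, -7.000], [-3.250, 36.000]] (det J = 193.250).
Solving J·Δ = −F gives Δ = (-1.190, 0.337).
Then the next iterate is (p, q)₁ = (0.810, -1.163).

(0.810, -1.163)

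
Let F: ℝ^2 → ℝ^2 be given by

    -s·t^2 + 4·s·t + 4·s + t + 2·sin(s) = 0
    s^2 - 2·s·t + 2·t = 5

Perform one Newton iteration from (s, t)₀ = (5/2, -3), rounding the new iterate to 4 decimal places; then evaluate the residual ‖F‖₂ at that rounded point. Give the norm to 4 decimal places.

At (5/2, -3): F = (-44.303056, 10.2500).
Jacobian J = [[-t^2 + 4·t + 2·cos(s) + 4, -2·s·t + 4·s + 1], [2·s - 2·t, -2·s + 2]].
At the point, J = [[-18.602287, 26.0000], [11.0000, -3.0000]] (det J = -230.193138).
Solving J·Δ = −F gives Δ = (-0.5803, 1.2887).
Then the next iterate is (s, t)₁ = (1.9197, -1.7113).
Re-evaluating at (1.9197, -1.7113): F = (-10.915667, 1.833013), so ‖F‖₂ = 11.0685.

11.0685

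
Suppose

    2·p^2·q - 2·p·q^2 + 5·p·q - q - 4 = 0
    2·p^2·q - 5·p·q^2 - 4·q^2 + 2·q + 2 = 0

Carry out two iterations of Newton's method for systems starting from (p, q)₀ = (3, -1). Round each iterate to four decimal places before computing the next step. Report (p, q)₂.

(-0.1040, -0.9030)

At (3, -1): F = (-42.0000, -37.0000).
Jacobian J = [[4·p·q - 2·q^2 + 5·q, 2·p^2 - 4·p·q + 5·p - 1], [4·p·q - 5·q^2, 2·p^2 - 10·p·q - 8·q + 2]].
At the point, J = [[-19.0000, 44.0000], [-17.0000, 58.0000]] (det J = -354.0000).
Solving J·Δ = −F gives Δ = (-2.2825, -0.0311).
Then the next iterate is (p, q)₁ = (0.7175, -1.0311).
Round to (0.7175, -1.0311) and repeat: F = (-9.255250, -9.190615), J = [[-10.241091, 6.576370], [-8.275093, 18.676555]].
Δ = (-0.8215, 0.1281), so (p, q)₂ = (-0.1040, -0.9030).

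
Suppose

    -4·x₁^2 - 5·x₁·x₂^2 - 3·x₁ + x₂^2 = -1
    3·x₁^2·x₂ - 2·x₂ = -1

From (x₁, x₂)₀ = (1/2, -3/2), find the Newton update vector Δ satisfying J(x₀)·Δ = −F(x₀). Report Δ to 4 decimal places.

(0.1589, 1.7279)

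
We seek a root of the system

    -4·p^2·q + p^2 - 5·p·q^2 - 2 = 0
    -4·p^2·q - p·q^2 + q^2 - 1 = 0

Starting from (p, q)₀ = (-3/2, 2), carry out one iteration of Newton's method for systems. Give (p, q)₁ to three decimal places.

(-1.020, 1.394)

At (-3/2, 2): F = (12.250, -9.000).
Jacobian J = [[-8·p·q + 2·p - 5·q^2, -4·p^2 - 10·p·q], [-8·p·q - q^2, -4·p^2 - 2·p·q + 2·q]].
At the point, J = [[1.000, 21.000], [20.000, 1.000]] (det J = -419.000).
Solving J·Δ = −F gives Δ = (0.480, -0.606).
Then the next iterate is (p, q)₁ = (-1.020, 1.394).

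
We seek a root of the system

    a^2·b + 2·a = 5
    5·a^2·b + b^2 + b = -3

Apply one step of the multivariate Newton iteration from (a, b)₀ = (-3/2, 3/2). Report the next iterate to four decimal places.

At (-3/2, 3/2): F = (-4.6250, 23.6250).
Jacobian J = [[2·a·b + 2, a^2], [10·a·b, 5·a^2 + 2·b + 1]].
At the point, J = [[-2.5000, 2.2500], [-22.5000, 15.2500]] (det J = 12.5000).
Solving J·Δ = −F gives Δ = (9.8950, 13.0500).
Then the next iterate is (a, b)₁ = (8.3950, 14.5500).

(8.3950, 14.5500)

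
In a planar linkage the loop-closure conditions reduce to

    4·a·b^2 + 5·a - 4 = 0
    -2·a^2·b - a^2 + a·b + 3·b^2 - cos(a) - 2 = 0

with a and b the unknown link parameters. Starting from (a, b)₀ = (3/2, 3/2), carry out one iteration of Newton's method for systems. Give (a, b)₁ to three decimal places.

(0.954, 0.980)

At (3/2, 3/2): F = (17.000, -2.07074).
Jacobian J = [[4·b^2 + 5, 8·a·b], [-4·a·b - 2·a + b + sin(a), -2·a^2 + a + 6·b]].
At the point, J = [[14.000, 18.000], [-9.50251, 6.000]] (det J = 255.04509).
Solving J·Δ = −F gives Δ = (-0.546, -0.520).
Then the next iterate is (a, b)₁ = (0.954, 0.980).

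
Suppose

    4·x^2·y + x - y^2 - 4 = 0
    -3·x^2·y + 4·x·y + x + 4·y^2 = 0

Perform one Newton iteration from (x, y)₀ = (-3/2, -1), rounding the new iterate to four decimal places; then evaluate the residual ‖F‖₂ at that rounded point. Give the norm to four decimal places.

7.4458

At (-3/2, -1): F = (-15.5000, 15.2500).
Jacobian J = [[8·x·y + 1, 4·x^2 - 2·y], [-6·x·y + 4·y + 1, -3·x^2 + 4·x + 8·y]].
At the point, J = [[13.0000, 11.0000], [-12.0000, -20.7500]] (det J = -137.7500).
Solving J·Δ = −F gives Δ = (1.1171, 0.0889).
Then the next iterate is (x, y)₁ = (-0.3829, -0.9111).
Re-evaluating at (-0.3829, -0.9111): F = (-5.747317, 4.733689), so ‖F‖₂ = 7.4458.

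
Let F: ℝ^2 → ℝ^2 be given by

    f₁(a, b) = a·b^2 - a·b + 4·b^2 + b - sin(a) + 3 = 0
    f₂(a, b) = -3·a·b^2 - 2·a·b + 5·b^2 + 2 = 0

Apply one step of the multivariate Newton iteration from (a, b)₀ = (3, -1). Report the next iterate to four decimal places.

(11.7543, 1.3771)

At (3, -1): F = (11.858880, 4.0000).
Jacobian J = [[b^2 - b - cos(a), 2·a·b - a + 8·b + 1], [-3·b^2 - 2·b, -6·a·b - 2·a + 10·b]].
At the point, J = [[2.989992, -16.0000], [-1.0000, 2.0000]] (det J = -10.020015).
Solving J·Δ = −F gives Δ = (8.7543, 2.3771).
Then the next iterate is (a, b)₁ = (11.7543, 1.3771).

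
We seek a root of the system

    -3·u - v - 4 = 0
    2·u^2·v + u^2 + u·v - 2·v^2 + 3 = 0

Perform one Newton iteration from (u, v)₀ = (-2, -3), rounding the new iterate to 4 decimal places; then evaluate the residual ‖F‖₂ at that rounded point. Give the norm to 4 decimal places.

13.9255

At (-2, -3): F = (5.0000, -29.0000).
Jacobian J = [[-3, -1], [4·u·v + 2·u + v, 2·u^2 + u - 4·v]].
At the point, J = [[-3.0000, -1.0000], [17.0000, 18.0000]] (det J = -37.0000).
Solving J·Δ = −F gives Δ = (1.6486, 0.0541).
Then the next iterate is (u, v)₁ = (-0.3514, -2.9459).
Re-evaluating at (-0.3514, -2.9459): F = (0.0001, -13.925513), so ‖F‖₂ = 13.9255.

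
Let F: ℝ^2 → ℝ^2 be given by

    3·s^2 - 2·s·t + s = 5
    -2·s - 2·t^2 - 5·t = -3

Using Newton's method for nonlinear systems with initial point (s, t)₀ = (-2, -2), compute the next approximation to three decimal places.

(-5.462, -7.308)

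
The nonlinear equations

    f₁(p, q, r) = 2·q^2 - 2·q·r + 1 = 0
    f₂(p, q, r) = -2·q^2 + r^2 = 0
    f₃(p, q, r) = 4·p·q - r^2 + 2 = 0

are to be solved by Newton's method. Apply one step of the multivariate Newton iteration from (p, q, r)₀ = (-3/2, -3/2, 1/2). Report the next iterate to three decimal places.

(-0.417, -0.710, 0.010)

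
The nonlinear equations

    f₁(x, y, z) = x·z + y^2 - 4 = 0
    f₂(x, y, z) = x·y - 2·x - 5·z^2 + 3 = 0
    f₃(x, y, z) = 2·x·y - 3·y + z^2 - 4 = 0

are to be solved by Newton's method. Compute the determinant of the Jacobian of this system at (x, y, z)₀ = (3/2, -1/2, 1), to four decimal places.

J = [[z, 2·y, x], [y - 2, x, -10·z], [2·y, 2·x - 3, 2·z]].
At the point, J = [[1.0000, -1.0000, 1.5000], [-2.5000, 1.5000, -10.0000], [-1.0000, 0.0000, 2.0000]].
det J = -9.7500.

-9.7500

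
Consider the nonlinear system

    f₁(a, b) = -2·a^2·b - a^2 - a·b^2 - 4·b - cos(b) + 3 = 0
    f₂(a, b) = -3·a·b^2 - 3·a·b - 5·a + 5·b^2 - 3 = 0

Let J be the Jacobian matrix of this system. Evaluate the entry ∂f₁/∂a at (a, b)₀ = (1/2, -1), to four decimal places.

∂f₁/∂a = -4·a·b - 2·a - b^2.
At (1/2, -1) this is 0.0000.

0.0000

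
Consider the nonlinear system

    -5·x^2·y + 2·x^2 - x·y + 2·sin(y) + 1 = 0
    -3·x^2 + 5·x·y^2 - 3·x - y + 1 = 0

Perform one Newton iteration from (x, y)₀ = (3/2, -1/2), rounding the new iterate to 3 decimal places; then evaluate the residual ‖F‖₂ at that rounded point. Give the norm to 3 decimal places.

3.270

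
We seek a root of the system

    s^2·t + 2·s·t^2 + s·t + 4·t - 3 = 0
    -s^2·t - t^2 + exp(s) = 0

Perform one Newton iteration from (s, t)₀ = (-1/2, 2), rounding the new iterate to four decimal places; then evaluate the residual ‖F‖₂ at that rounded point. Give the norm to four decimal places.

0.9471

At (-1/2, 2): F = (0.5000, -3.893469).
Jacobian J = [[2·s·t + 2·t^2 + t, s^2 + 4·s·t + s + 4], [-2·s·t + exp(s), -s^2 - 2·t]].
At the point, J = [[8.0000, -0.2500], [2.606531, -4.2500]] (det J = -33.348367).
Solving J·Δ = −F gives Δ = (-0.0929, -0.9731).
Then the next iterate is (s, t)₁ = (-0.5929, 1.0269).
Re-evaluating at (-0.5929, 1.0269): F = (-0.390717, -0.862788), so ‖F‖₂ = 0.9471.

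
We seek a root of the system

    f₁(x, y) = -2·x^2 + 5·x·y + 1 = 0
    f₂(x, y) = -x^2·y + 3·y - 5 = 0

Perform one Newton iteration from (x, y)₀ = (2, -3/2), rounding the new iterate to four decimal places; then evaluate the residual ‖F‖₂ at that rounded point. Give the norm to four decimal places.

34.9516

At (2, -3/2): F = (-22.0000, -3.5000).
Jacobian J = [[-4·x + 5·y, 5·x], [-2·x·y, -x^2 + 3]].
At the point, J = [[-15.5000, 10.0000], [6.0000, -1.0000]] (det J = -44.5000).
Solving J·Δ = −F gives Δ = (1.2809, 4.1854).
Then the next iterate is (x, y)₁ = (3.2809, 2.6854).
Re-evaluating at (3.2809, 2.6854): F = (23.524035, -25.850264), so ‖F‖₂ = 34.9516.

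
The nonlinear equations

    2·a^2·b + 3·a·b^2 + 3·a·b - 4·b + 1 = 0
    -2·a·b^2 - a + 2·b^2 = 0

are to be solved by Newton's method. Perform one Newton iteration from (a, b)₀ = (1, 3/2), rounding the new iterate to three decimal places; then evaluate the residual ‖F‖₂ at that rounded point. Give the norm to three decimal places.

At (1, 3/2): F = (9.250, -1.000).
Jacobian J = [[4·a·b + 3·b^2 + 3·b, 2·a^2 + 6·a·b + 3·a - 4], [-2·b^2 - 1, -4·a·b + 4·b]].
At the point, J = [[17.250, 10.000], [-5.500, 0.000]] (det J = 55.000).
Solving J·Δ = −F gives Δ = (-0.182, -0.611).
Then the next iterate is (a, b)₁ = (0.818, 0.889).
Re-evaluating at (0.818, 0.889): F = (2.75476, -0.53032), so ‖F‖₂ = 2.805.

2.805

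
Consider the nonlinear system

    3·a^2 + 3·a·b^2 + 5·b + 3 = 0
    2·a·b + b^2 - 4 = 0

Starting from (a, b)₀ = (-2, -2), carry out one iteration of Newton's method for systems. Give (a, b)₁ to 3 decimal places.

At (-2, -2): F = (-19.000, 8.000).
Jacobian J = [[6·a + 3·b^2, 6·a·b + 5], [2·b, 2·a + 2·b]].
At the point, J = [[0.000, 29.000], [-4.000, -8.000]] (det J = 116.000).
Solving J·Δ = −F gives Δ = (0.690, 0.655).
Then the next iterate is (a, b)₁ = (-1.310, -1.345).

(-1.310, -1.345)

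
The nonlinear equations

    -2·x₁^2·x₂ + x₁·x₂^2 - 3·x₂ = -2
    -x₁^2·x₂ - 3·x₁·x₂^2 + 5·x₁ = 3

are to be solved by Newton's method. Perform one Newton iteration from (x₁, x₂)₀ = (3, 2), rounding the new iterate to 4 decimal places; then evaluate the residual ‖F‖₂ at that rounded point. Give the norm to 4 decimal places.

15.0274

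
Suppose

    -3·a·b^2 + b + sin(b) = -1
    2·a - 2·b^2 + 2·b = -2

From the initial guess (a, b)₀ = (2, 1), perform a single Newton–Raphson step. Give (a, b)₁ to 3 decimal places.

At (2, 1): F = (-3.15853, 6.000).
Jacobian J = [[-3·b^2, -6·a·b + cos(b) + 1], [2, -4·b + 2]].
At the point, J = [[-3.000, -10.45970], [2.000, -2.000]] (det J = 26.91940).
Solving J·Δ = −F gives Δ = (-2.566, 0.434).
Then the next iterate is (a, b)₁ = (-0.566, 1.434).

(-0.566, 1.434)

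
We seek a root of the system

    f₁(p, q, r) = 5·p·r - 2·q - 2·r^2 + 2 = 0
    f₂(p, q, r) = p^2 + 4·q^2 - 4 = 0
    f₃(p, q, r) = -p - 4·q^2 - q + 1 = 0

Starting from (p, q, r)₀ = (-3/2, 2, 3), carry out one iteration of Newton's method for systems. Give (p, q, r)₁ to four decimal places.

At (-3/2, 2, 3): F = (-42.5000, 14.2500, -15.5000).
Jacobian J = [[5·r, -2, 5·p - 4·r], [2·p, 8·q, 0], [-1, -8·q - 1, 0]].
At the point, J = [[15.0000, -2.0000, -19.5000], [-3.0000, 16.0000, 0.0000], [-1.0000, -17.0000, 0.0000]] (det J = -1306.5000).
Solving J·Δ = −F gives Δ = (-0.0858, -0.9067, -2.1525).
Then the next iterate is (p, q, r)₁ = (-1.5858, 1.0933, 0.8475).

(-1.5858, 1.0933, 0.8475)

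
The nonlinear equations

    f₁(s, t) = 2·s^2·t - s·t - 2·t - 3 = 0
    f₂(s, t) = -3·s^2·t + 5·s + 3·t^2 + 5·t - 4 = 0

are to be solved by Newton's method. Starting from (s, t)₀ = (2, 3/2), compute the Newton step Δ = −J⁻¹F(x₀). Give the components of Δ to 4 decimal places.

At (2, 3/2): F = (3.0000, 2.2500).
Jacobian J = [[4·s·t - t, 2·s^2 - s - 2], [-6·s·t + 5, -3·s^2 + 6·t + 5]].
At the point, J = [[10.5000, 4.0000], [-13.0000, 2.0000]] (det J = 73.0000).
Solving J·Δ = −F gives Δ = (0.0411, -0.8579).

(0.0411, -0.8579)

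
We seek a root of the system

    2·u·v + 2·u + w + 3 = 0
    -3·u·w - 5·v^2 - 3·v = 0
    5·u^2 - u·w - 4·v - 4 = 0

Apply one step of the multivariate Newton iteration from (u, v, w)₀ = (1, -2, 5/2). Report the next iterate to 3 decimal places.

At (1, -2, 5/2): F = (3.500, -21.500, 6.500).
Jacobian J = [[2·v + 2, 2·u, 1], [-3·w, -10·v - 3, -3·u], [10·u - w, -4, -u]].
At the point, J = [[-2.000, 2.000, 1.000], [-7.500, 17.000, -3.000], [7.500, -4.000, -1.000]] (det J = -99.500).
Solving J·Δ = −F gives Δ = (-2.090, -0.749, -6.183).
Then the next iterate is (u, v, w)₁ = (-1.090, -2.749, -3.683).

(-1.090, -2.749, -3.683)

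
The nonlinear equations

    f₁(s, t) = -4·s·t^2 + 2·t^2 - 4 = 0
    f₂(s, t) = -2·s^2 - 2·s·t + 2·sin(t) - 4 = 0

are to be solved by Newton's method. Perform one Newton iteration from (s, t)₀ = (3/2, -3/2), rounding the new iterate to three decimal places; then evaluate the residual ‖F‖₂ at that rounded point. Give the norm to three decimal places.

8.821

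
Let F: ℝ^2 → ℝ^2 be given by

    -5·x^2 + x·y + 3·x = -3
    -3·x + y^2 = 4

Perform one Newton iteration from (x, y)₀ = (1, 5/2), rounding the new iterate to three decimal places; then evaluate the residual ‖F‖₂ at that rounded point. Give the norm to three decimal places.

At (1, 5/2): F = (3.500, -0.750).
Jacobian J = [[-10·x + y + 3, x], [-3, 2·y]].
At the point, J = [[-4.500, 1.000], [-3.000, 5.000]] (det J = -19.500).
Solving J·Δ = −F gives Δ = (0.936, 0.712).
Then the next iterate is (x, y)₁ = (1.936, 3.212).
Re-evaluating at (1.936, 3.212): F = (-3.71405, 0.50894), so ‖F‖₂ = 3.749.

3.749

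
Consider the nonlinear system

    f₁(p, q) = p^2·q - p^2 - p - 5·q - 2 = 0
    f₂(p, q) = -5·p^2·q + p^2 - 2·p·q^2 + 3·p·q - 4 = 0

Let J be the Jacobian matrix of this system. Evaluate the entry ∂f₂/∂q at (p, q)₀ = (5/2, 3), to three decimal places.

∂f₂/∂q = -5·p^2 - 4·p·q + 3·p.
At (5/2, 3) this is -53.750.

-53.750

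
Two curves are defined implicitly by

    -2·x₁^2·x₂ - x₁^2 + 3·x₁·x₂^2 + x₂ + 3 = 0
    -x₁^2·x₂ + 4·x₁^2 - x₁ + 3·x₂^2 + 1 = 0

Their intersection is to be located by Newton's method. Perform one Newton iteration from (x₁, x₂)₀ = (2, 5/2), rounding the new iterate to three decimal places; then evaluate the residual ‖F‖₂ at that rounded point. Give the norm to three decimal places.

7.053

At (2, 5/2): F = (19.000, 23.750).
Jacobian J = [[-4·x₁·x₂ - 2·x₁ + 3·x₂^2, -2·x₁^2 + 6·x₁·x₂ + 1], [-2·x₁·x₂ + 8·x₁ - 1, -x₁^2 + 6·x₂]].
At the point, J = [[-5.250, 23.000], [5.000, 11.000]] (det J = -172.750).
Solving J·Δ = −F gives Δ = (-1.952, -1.272).
Then the next iterate is (x₁, x₂)₁ = (0.048, 1.228).
Re-evaluating at (0.048, 1.228): F = (4.43719, 5.48234), so ‖F‖₂ = 7.053.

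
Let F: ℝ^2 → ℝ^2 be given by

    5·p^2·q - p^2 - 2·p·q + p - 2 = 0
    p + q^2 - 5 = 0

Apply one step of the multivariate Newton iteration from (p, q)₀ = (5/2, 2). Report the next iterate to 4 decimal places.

At (5/2, 2): F = (46.7500, 1.5000).
Jacobian J = [[10·p·q - 2·p - 2·q + 1, 5·p^2 - 2·p], [1, 2·q]].
At the point, J = [[42.0000, 26.2500], [1.0000, 4.0000]] (det J = 141.7500).
Solving J·Δ = −F gives Δ = (-1.0414, -0.1146).
Then the next iterate is (p, q)₁ = (1.4586, 1.8854).

(1.4586, 1.8854)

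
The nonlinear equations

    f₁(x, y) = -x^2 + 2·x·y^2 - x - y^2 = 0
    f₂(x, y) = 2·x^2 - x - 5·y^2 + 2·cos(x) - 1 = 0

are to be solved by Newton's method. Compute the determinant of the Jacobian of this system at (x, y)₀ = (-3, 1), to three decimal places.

-248.049

J = [[-2·x + 2·y^2 - 1, 4·x·y - 2·y], [4·x - 2·sin(x) - 1, -10·y]].
At the point, J = [[7.000, -14.000], [-12.71776, -10.000]].
det J = -248.049.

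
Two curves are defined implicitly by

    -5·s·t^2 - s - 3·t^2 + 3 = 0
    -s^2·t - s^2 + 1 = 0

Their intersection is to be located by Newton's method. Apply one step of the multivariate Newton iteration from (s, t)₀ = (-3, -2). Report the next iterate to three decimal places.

(-3.061, -0.848)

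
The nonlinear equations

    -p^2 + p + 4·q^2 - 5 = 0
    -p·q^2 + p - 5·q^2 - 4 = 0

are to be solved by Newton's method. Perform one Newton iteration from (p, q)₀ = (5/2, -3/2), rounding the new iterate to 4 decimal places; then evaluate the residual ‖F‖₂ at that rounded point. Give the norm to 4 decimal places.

7.3511

At (5/2, -3/2): F = (0.2500, -18.3750).
Jacobian J = [[-2·p + 1, 8·q], [-q^2 + 1, -2·p·q - 10·q]].
At the point, J = [[-4.0000, -12.0000], [-1.2500, 22.5000]] (det J = -105.0000).
Solving J·Δ = −F gives Δ = (-2.0464, 0.7030).
Then the next iterate is (p, q)₁ = (0.4536, -0.7970).
Re-evaluating at (0.4536, -0.7970): F = (-2.211317, -7.010576), so ‖F‖₂ = 7.3511.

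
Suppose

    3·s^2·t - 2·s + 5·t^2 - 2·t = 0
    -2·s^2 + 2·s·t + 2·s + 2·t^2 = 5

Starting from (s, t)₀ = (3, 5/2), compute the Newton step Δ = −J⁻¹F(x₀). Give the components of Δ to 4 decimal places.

(-0.9371, -0.9491)

At (3, 5/2): F = (87.7500, 10.5000).
Jacobian J = [[6·s·t - 2, 3·s^2 + 10·t - 2], [-4·s + 2·t + 2, 2·s + 4·t]].
At the point, J = [[43.0000, 50.0000], [-5.0000, 16.0000]] (det J = 938.0000).
Solving J·Δ = −F gives Δ = (-0.9371, -0.9491).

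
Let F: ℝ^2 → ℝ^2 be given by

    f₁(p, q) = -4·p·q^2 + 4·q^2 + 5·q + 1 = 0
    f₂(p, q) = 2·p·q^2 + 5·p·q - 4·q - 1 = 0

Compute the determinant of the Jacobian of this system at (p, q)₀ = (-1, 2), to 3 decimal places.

-394.000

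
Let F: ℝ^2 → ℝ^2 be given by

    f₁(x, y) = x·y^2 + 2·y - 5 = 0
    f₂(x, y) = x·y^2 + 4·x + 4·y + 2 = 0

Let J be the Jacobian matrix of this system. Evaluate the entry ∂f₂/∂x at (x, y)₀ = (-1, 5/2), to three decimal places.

10.250

∂f₂/∂x = y^2 + 4.
At (-1, 5/2) this is 10.250.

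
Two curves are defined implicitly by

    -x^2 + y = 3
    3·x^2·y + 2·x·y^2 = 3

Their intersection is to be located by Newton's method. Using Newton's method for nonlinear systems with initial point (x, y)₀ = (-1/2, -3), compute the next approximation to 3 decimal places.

(-1.880, 4.630)

At (-1/2, -3): F = (-6.250, -14.250).
Jacobian J = [[-2·x, 1], [6·x·y + 2·y^2, 3·x^2 + 4·x·y]].
At the point, J = [[1.000, 1.000], [27.000, 6.750]] (det J = -20.250).
Solving J·Δ = −F gives Δ = (-1.380, 7.630).
Then the next iterate is (x, y)₁ = (-1.880, 4.630).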